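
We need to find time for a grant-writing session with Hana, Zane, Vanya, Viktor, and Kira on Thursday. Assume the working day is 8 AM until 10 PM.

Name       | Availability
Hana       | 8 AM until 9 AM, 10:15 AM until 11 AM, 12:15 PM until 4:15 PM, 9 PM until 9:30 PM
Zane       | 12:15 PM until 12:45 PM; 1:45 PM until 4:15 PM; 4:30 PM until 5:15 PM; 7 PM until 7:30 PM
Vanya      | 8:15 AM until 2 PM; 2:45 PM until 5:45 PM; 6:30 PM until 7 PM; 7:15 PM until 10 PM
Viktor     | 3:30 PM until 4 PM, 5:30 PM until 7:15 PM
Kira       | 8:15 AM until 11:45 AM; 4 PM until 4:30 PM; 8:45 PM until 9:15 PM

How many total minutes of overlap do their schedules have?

Hana ∩ Zane: 12:15-12:45, 13:45-16:15.
Hana ∩ Zane ∩ Vanya: 12:15-12:45, 13:45-14:00, 14:45-16:15.
Hana ∩ Zane ∩ Vanya ∩ Viktor: 15:30-16:00.
Hana ∩ Zane ∩ Vanya ∩ Viktor ∩ Kira: ∅.
There is no time when everyone is free.
There is no common window, so the total is 0 minutes.

0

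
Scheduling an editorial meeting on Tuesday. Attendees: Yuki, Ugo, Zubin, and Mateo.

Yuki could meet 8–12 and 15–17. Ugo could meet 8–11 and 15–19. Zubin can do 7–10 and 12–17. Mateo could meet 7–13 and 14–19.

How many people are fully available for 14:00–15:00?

Zubin and Mateo can make the full 14:00-15:00 slot — that's 2.

2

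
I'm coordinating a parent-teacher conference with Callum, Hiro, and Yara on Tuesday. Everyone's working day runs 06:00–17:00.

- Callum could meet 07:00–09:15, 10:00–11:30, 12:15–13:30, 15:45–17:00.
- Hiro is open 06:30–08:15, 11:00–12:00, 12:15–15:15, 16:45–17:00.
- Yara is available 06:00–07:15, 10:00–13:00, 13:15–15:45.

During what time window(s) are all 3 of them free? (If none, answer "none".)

Callum ∩ Hiro: 07:00-08:15, 11:00-11:30, 12:15-13:30, 16:45-17:00.
Callum ∩ Hiro ∩ Yara: 07:00-07:15, 11:00-11:30, 12:15-13:00, 13:15-13:30.

07:00-07:15, 11:00-11:30, 12:15-13:00, 13:15-13:30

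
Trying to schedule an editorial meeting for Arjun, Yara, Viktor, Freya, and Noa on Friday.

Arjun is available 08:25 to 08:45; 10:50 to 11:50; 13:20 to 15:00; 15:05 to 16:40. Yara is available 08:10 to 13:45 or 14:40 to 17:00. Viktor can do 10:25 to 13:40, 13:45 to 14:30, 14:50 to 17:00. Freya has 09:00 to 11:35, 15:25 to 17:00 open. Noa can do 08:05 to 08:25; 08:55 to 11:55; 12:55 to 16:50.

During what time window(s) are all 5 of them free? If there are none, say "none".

Arjun ∩ Yara: 08:25-08:45, 10:50-11:50, 13:20-13:45, 14:40-15:00, 15:05-16:40.
Arjun ∩ Yara ∩ Viktor: 10:50-11:50, 13:20-13:40, 14:50-15:00, 15:05-16:40.
Arjun ∩ Yara ∩ Viktor ∩ Freya: 10:50-11:35, 15:25-16:40.
Arjun ∩ Yara ∩ Viktor ∩ Freya ∩ Noa: 10:50-11:35, 15:25-16:40.

10:50-11:35, 15:25-16:40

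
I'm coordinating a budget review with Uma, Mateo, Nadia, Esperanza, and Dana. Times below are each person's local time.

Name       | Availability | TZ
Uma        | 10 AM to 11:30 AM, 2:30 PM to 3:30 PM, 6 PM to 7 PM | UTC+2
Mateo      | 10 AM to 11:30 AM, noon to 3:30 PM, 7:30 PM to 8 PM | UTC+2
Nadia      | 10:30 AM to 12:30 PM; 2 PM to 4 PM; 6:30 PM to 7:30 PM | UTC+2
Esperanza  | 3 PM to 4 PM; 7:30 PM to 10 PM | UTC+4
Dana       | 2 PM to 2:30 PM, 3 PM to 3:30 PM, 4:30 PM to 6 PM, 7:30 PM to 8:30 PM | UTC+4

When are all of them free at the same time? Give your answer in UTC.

none

Uma in UTC: 08:00-09:30, 12:30-13:30, 16:00-17:00 (subtract 2h to convert from UTC+2).
Mateo in UTC: 08:00-09:30, 10:00-13:30, 17:30-18:00 (subtract 2h to convert from UTC+2).
Nadia in UTC: 08:30-10:30, 12:00-14:00, 16:30-17:30 (subtract 2h to convert from UTC+2).
Esperanza in UTC: 11:00-12:00, 15:30-18:00 (subtract 4h to convert from UTC+4).
Dana in UTC: 10:00-10:30, 11:00-11:30, 12:30-14:00, 15:30-16:30 (subtract 4h to convert from UTC+4).
Uma ∩ Mateo: 08:00-09:30, 12:30-13:30.
Uma ∩ Mateo ∩ Nadia: 08:30-09:30, 12:30-13:30.
Uma ∩ Mateo ∩ Nadia ∩ Esperanza: ∅.
Uma ∩ Mateo ∩ Nadia ∩ Esperanza ∩ Dana: ∅.
There is no time when everyone is free.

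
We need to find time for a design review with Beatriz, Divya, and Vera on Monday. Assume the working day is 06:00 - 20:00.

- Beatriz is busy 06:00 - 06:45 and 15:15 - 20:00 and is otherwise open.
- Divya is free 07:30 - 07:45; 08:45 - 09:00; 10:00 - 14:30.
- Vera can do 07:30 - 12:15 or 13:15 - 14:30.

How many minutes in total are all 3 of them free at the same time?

Beatriz free: 06:45-15:15 (invert busy blocks within the working day).
Divya free: 07:30-07:45, 08:45-09:00, 10:00-14:30.
Vera free: 07:30-12:15, 13:15-14:30.
Beatriz ∩ Divya: 07:30-07:45, 08:45-09:00, 10:00-14:30.
Beatriz ∩ Divya ∩ Vera: 07:30-07:45, 08:45-09:00, 10:00-12:15, 13:15-14:30.
Summing the common windows: 15 + 15 + 135 + 75 = 240 minutes.

240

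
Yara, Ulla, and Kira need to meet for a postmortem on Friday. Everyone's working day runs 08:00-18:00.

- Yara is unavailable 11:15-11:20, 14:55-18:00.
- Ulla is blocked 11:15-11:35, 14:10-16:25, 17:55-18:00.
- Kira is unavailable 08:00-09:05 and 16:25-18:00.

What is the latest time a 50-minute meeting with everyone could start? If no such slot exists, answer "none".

13:20

Yara free: 08:00-11:15, 11:20-14:55 (invert busy blocks within the working day).
Ulla free: 08:00-11:15, 11:35-14:10, 16:25-17:55 (invert busy blocks within the working day).
Kira free: 09:05-16:25 (invert busy blocks within the working day).
Yara ∩ Ulla: 08:00-11:15, 11:35-14:10.
Yara ∩ Ulla ∩ Kira: 09:05-11:15, 11:35-14:10.
So the common availability across everyone is 09:05-11:15, 11:35-14:10.
The last common window of at least 50 minutes is 11:35-14:10; a 50-minute meeting can start as late as 13:20 and still end by 14:10.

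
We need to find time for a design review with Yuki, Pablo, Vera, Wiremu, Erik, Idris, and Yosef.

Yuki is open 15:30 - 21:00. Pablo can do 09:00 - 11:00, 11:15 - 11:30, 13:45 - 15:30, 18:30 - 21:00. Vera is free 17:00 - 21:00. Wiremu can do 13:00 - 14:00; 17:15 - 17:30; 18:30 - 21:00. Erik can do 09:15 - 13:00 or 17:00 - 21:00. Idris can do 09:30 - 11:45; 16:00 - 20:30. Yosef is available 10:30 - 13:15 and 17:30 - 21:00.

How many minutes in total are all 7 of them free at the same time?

Yuki ∩ Pablo: 18:30-21:00.
Yuki ∩ Pablo ∩ Vera: 18:30-21:00.
Yuki ∩ Pablo ∩ Vera ∩ Wiremu: 18:30-21:00.
Yuki ∩ Pablo ∩ Vera ∩ Wiremu ∩ Erik: 18:30-21:00.
Yuki ∩ Pablo ∩ Vera ∩ Wiremu ∩ Erik ∩ Idris: 18:30-20:30.
Yuki ∩ Pablo ∩ Vera ∩ Wiremu ∩ Erik ∩ Idris ∩ Yosef: 18:30-20:30.
That's a single block of 120 minutes.

120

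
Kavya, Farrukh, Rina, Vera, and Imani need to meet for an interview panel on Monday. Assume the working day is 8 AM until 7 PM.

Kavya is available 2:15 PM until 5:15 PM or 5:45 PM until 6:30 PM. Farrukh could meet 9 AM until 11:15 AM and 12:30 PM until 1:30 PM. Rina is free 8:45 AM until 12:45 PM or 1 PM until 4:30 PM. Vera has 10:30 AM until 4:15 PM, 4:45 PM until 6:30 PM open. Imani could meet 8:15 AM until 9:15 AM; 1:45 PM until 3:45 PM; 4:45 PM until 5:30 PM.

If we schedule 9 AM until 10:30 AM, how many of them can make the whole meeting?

2

Farrukh and Rina can make the full 09:00-10:30 slot — that's 2.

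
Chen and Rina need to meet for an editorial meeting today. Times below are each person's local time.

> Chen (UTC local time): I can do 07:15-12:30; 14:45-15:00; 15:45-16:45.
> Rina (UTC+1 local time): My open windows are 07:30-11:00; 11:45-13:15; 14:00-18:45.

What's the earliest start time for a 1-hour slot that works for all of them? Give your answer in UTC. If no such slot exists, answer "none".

Chen in UTC: 07:15-12:30, 14:45-15:00, 15:45-16:45.
Rina in UTC: 06:30-10:00, 10:45-12:15, 13:00-17:45 (subtract 1h to convert from UTC+1).
Chen ∩ Rina: 07:15-10:00, 10:45-12:15, 14:45-15:00, 15:45-16:45.
The first common window of at least 60 minutes is 07:15-10:00, so the earliest start is 07:15.

07:15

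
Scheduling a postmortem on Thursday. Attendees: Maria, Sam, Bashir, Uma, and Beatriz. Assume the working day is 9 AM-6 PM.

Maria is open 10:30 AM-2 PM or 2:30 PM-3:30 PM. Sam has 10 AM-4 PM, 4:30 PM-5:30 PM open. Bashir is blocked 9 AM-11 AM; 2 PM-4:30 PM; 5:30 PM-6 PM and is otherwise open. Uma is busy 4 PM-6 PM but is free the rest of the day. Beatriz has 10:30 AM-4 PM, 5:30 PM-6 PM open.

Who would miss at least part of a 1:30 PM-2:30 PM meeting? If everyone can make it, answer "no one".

Bashir, Maria

Maria free: 10:30-14:00, 14:30-15:30.
Sam free: 10:00-16:00, 16:30-17:30.
Bashir free: 11:00-14:00, 16:30-17:30 (invert busy blocks within the working day).
Uma free: 09:00-16:00 (invert busy blocks within the working day).
Beatriz free: 10:30-16:00, 17:30-18:00.
Maria: not fully free for 13:30-14:30. Sam: free for 13:30-14:30. Bashir: not fully free for 13:30-14:30. Uma: free for 13:30-14:30. Beatriz: free for 13:30-14:30.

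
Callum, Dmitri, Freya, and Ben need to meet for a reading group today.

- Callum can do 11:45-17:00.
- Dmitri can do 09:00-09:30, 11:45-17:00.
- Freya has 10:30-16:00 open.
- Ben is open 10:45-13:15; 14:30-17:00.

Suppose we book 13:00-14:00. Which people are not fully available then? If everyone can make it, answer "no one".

Ben

Callum: free for 13:00-14:00. Dmitri: free for 13:00-14:00. Freya: free for 13:00-14:00. Ben: not fully free for 13:00-14:00.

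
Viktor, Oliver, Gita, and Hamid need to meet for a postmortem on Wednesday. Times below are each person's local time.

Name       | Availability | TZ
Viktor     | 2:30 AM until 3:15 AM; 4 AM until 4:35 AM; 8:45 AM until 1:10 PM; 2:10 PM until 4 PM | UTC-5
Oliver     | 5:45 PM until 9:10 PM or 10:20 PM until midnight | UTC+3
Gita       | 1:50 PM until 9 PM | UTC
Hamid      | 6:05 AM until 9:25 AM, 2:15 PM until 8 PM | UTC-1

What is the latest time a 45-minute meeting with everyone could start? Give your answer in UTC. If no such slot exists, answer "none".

20:15

Viktor in UTC: 07:30-08:15, 09:00-09:35, 13:45-18:10, 19:10-21:00 (add 5h to convert from UTC-5).
Oliver in UTC: 14:45-18:10, 19:20-21:00 (subtract 3h to convert from UTC+3).
Gita in UTC: 13:50-21:00.
Hamid in UTC: 07:05-10:25, 15:15-21:00 (add 1h to convert from UTC-1).
Viktor ∩ Oliver: 14:45-18:10, 19:20-21:00.
Viktor ∩ Oliver ∩ Gita: 14:45-18:10, 19:20-21:00.
Viktor ∩ Oliver ∩ Gita ∩ Hamid: 15:15-18:10, 19:20-21:00.
Those are the intersection windows.
The last common window of at least 45 minutes is 19:20-21:00; a 45-minute meeting can start as late as 20:15 and still end by 21:00.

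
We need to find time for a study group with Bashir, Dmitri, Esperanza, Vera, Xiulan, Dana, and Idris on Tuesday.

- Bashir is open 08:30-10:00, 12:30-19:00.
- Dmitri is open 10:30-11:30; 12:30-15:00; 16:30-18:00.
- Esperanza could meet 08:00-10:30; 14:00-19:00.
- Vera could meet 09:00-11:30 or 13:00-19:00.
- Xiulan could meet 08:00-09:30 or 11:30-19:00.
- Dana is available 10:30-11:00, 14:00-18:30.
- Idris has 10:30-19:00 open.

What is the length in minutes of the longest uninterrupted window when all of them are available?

90

Bashir ∩ Dmitri: 12:30-15:00, 16:30-18:00.
Bashir ∩ Dmitri ∩ Esperanza: 14:00-15:00, 16:30-18:00.
Bashir ∩ Dmitri ∩ Esperanza ∩ Vera: 14:00-15:00, 16:30-18:00.
Bashir ∩ Dmitri ∩ Esperanza ∩ Vera ∩ Xiulan: 14:00-15:00, 16:30-18:00.
Bashir ∩ Dmitri ∩ Esperanza ∩ Vera ∩ Xiulan ∩ Dana: 14:00-15:00, 16:30-18:00.
Bashir ∩ Dmitri ∩ Esperanza ∩ Vera ∩ Xiulan ∩ Dana ∩ Idris: 14:00-15:00, 16:30-18:00.
Those are the intersection windows.
The longest is 16:30-18:00 at 90 minutes.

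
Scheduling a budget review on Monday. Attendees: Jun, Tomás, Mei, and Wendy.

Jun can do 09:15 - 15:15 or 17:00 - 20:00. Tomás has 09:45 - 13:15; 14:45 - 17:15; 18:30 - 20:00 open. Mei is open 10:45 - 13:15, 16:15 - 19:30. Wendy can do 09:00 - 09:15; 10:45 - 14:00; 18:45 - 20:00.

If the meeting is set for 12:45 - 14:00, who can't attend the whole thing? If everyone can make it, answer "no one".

Jun: free for 12:45-14:00. Tomás: not fully free for 12:45-14:00. Mei: not fully free for 12:45-14:00. Wendy: free for 12:45-14:00.

Mei, Tomás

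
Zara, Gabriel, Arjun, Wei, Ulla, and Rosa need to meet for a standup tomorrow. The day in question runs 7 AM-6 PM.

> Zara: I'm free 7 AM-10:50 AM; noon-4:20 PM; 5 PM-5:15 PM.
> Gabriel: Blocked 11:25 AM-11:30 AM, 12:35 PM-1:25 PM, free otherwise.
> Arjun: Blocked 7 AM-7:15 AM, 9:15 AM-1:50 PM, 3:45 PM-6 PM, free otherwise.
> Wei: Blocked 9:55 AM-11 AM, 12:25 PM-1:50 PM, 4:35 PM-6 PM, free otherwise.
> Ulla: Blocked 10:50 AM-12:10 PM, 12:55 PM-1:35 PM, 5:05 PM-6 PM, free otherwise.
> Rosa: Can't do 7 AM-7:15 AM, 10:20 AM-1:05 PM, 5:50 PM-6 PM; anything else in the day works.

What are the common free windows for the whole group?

07:15-09:15, 13:50-15:45

Zara free: 07:00-10:50, 12:00-16:20, 17:00-17:15.
Gabriel free: 07:00-11:25, 11:30-12:35, 13:25-18:00 (invert busy blocks within the working day).
Arjun free: 07:15-09:15, 13:50-15:45 (invert busy blocks within the working day).
Wei free: 07:00-09:55, 11:00-12:25, 13:50-16:35 (invert busy blocks within the working day).
Ulla free: 07:00-10:50, 12:10-12:55, 13:35-17:05 (invert busy blocks within the working day).
Rosa free: 07:15-10:20, 13:05-17:50 (invert busy blocks within the working day).
Zara ∩ Gabriel: 07:00-10:50, 12:00-12:35, 13:25-16:20, 17:00-17:15.
Zara ∩ Gabriel ∩ Arjun: 07:15-09:15, 13:50-15:45.
Zara ∩ Gabriel ∩ Arjun ∩ Wei: 07:15-09:15, 13:50-15:45.
Zara ∩ Gabriel ∩ Arjun ∩ Wei ∩ Ulla: 07:15-09:15, 13:50-15:45.
Zara ∩ Gabriel ∩ Arjun ∩ Wei ∩ Ulla ∩ Rosa: 07:15-09:15, 13:50-15:45.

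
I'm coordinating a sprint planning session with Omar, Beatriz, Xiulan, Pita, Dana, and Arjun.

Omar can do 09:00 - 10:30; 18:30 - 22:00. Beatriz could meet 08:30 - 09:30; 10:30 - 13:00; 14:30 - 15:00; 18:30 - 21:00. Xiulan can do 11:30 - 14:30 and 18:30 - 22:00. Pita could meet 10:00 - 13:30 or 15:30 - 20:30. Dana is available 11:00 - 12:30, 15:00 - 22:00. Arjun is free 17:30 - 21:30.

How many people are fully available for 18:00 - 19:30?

3

Pita, Dana, and Arjun can make the full 18:00-19:30 slot — that's 3.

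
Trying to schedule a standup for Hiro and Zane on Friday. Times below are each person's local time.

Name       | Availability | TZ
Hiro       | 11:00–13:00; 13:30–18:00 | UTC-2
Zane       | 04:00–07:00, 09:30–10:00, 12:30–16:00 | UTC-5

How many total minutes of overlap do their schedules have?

180

Hiro in UTC: 13:00-15:00, 15:30-20:00 (add 2h to convert from UTC-2).
Zane in UTC: 09:00-12:00, 14:30-15:00, 17:30-21:00 (add 5h to convert from UTC-5).
Hiro ∩ Zane: 14:30-15:00, 17:30-20:00.
Summing the common windows: 30 + 150 = 180 minutes.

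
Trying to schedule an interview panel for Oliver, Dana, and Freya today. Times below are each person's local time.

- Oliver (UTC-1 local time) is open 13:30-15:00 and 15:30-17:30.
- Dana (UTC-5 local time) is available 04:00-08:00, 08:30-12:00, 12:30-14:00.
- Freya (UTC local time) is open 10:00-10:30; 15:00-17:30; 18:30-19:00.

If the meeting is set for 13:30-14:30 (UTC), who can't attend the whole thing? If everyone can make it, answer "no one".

Freya, Oliver

Oliver in UTC: 14:30-16:00, 16:30-18:30 (add 1h to convert from UTC-1).
Dana in UTC: 09:00-13:00, 13:30-17:00, 17:30-19:00 (add 5h to convert from UTC-5).
Freya in UTC: 10:00-10:30, 15:00-17:30, 18:30-19:00.
Oliver: not fully free for 13:30-14:30. Dana: free for 13:30-14:30. Freya: not fully free for 13:30-14:30.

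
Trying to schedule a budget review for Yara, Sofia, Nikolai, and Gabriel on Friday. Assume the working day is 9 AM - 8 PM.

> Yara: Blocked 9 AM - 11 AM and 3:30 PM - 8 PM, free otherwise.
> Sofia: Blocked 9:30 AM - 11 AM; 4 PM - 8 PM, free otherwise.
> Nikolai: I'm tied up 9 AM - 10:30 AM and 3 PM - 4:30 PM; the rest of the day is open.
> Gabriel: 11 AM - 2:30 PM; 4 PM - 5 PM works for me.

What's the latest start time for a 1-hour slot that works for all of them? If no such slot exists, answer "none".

Yara free: 11:00-15:30 (invert busy blocks within the working day).
Sofia free: 09:00-09:30, 11:00-16:00 (invert busy blocks within the working day).
Nikolai free: 10:30-15:00, 16:30-20:00 (invert busy blocks within the working day).
Gabriel free: 11:00-14:30, 16:00-17:00.
Yara ∩ Sofia: 11:00-15:30.
Yara ∩ Sofia ∩ Nikolai: 11:00-15:00.
Yara ∩ Sofia ∩ Nikolai ∩ Gabriel: 11:00-14:30.
Those are the intersection windows.
The last common window of at least 60 minutes is 11:00-14:30; a 60-minute meeting can start as late as 13:30 and still end by 14:30.

13:30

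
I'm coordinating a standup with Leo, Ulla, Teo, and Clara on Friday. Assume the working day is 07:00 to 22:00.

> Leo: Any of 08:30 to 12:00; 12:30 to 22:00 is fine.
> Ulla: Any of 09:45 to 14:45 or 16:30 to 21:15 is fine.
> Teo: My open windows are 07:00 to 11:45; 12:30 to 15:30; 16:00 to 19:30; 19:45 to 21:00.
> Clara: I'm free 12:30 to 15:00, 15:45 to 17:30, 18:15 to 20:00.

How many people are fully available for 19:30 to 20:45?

2

Leo and Ulla can make the full 19:30-20:45 slot — that's 2.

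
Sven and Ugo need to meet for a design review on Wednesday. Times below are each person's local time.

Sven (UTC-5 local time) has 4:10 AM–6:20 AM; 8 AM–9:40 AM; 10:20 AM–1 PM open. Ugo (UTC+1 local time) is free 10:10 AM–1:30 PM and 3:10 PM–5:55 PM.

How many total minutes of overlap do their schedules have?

Sven in UTC: 09:10-11:20, 13:00-14:40, 15:20-18:00 (add 5h to convert from UTC-5).
Ugo in UTC: 09:10-12:30, 14:10-16:55 (subtract 1h to convert from UTC+1).
Sven ∩ Ugo: 09:10-11:20, 14:10-14:40, 15:20-16:55.
Summing the common windows: 130 + 30 + 95 = 255 minutes.

255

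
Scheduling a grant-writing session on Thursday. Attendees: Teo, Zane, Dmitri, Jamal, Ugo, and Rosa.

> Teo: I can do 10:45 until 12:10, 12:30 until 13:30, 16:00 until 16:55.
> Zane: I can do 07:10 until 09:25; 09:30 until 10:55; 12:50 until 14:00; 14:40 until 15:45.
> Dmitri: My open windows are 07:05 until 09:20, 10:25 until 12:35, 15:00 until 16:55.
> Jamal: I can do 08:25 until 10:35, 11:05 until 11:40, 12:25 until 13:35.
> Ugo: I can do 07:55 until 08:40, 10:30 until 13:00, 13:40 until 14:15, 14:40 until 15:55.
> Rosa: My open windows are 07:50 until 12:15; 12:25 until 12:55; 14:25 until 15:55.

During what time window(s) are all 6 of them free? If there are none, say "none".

Teo ∩ Zane: 10:45-10:55, 12:50-13:30.
Teo ∩ Zane ∩ Dmitri: 10:45-10:55.
Teo ∩ Zane ∩ Dmitri ∩ Jamal: ∅.
Teo ∩ Zane ∩ Dmitri ∩ Jamal ∩ Ugo: ∅.
Teo ∩ Zane ∩ Dmitri ∩ Jamal ∩ Ugo ∩ Rosa: ∅.
There is no time when everyone is free.

none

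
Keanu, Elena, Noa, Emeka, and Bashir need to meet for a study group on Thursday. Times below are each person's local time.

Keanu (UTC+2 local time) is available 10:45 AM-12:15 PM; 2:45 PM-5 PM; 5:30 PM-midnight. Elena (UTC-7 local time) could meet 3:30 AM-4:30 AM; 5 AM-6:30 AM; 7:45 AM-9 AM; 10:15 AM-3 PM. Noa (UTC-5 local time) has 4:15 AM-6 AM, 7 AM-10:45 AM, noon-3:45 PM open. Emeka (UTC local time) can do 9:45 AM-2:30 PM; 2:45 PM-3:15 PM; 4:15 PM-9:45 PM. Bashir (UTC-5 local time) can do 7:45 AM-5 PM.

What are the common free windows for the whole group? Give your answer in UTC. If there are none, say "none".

Keanu in UTC: 08:45-10:15, 12:45-15:00, 15:30-22:00 (subtract 2h to convert from UTC+2).
Elena in UTC: 10:30-11:30, 12:00-13:30, 14:45-16:00, 17:15-22:00 (add 7h to convert from UTC-7).
Noa in UTC: 09:15-11:00, 12:00-15:45, 17:00-20:45 (add 5h to convert from UTC-5).
Emeka in UTC: 09:45-14:30, 14:45-15:15, 16:15-21:45.
Bashir in UTC: 12:45-22:00 (add 5h to convert from UTC-5).
Keanu ∩ Elena: 12:45-13:30, 14:45-15:00, 15:30-16:00, 17:15-22:00.
Keanu ∩ Elena ∩ Noa: 12:45-13:30, 14:45-15:00, 15:30-15:45, 17:15-20:45.
Keanu ∩ Elena ∩ Noa ∩ Emeka: 12:45-13:30, 14:45-15:00, 17:15-20:45.
Keanu ∩ Elena ∩ Noa ∩ Emeka ∩ Bashir: 12:45-13:30, 14:45-15:00, 17:15-20:45.

12:45-13:30, 14:45-15:00, 17:15-20:45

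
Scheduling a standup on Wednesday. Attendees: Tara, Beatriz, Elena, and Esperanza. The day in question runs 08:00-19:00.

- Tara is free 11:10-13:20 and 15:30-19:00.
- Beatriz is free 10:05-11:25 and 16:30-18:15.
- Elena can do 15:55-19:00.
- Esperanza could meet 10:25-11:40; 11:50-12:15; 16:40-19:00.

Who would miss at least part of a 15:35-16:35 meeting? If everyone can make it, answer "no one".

Beatriz, Elena, Esperanza

Tara: free for 15:35-16:35. Beatriz: not fully free for 15:35-16:35. Elena: not fully free for 15:35-16:35. Esperanza: not fully free for 15:35-16:35.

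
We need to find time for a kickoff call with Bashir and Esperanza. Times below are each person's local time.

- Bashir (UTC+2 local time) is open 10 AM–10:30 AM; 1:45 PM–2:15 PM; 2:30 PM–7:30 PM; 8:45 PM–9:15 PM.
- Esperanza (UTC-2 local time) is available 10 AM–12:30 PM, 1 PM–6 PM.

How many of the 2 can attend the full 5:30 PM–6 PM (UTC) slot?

Bashir in UTC: 08:00-08:30, 11:45-12:15, 12:30-17:30, 18:45-19:15 (subtract 2h to convert from UTC+2).
Esperanza in UTC: 12:00-14:30, 15:00-20:00 (add 2h to convert from UTC-2).
Esperanza can make the full 17:30-18:00 slot — that's 1.

1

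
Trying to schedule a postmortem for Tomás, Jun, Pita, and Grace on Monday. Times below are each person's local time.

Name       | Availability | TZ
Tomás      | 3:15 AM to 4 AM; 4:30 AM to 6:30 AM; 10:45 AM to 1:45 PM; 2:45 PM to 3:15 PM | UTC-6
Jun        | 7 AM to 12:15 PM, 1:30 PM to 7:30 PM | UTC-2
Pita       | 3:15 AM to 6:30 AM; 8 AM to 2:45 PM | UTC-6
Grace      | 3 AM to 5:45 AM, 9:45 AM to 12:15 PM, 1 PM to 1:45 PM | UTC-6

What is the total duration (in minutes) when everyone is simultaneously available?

255

Tomás in UTC: 09:15-10:00, 10:30-12:30, 16:45-19:45, 20:45-21:15 (add 6h to convert from UTC-6).
Jun in UTC: 09:00-14:15, 15:30-21:30 (add 2h to convert from UTC-2).
Pita in UTC: 09:15-12:30, 14:00-20:45 (add 6h to convert from UTC-6).
Grace in UTC: 09:00-11:45, 15:45-18:15, 19:00-19:45 (add 6h to convert from UTC-6).
Tomás ∩ Jun: 09:15-10:00, 10:30-12:30, 16:45-19:45, 20:45-21:15.
Tomás ∩ Jun ∩ Pita: 09:15-10:00, 10:30-12:30, 16:45-19:45.
Tomás ∩ Jun ∩ Pita ∩ Grace: 09:15-10:00, 10:30-11:45, 16:45-18:15, 19:00-19:45.
Summing the common windows: 45 + 75 + 90 + 45 = 255 minutes.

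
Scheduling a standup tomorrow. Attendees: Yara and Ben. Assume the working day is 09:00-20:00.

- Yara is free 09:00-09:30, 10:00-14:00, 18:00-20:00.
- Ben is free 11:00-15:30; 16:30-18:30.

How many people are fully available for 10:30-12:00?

1

Yara can make the full 10:30-12:00 slot — that's 1.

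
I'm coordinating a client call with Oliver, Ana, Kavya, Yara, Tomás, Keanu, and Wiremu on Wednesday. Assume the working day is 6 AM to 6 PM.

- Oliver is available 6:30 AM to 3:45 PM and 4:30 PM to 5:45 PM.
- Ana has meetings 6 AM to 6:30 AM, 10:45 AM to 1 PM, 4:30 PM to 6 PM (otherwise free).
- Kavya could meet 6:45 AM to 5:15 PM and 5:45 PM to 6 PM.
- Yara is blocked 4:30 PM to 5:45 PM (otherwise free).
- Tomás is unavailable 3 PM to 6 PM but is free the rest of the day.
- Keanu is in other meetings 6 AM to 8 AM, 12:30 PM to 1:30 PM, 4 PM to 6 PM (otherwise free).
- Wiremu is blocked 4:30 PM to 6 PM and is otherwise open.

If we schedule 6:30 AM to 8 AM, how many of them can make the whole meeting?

5

Oliver free: 06:30-15:45, 16:30-17:45.
Ana free: 06:30-10:45, 13:00-16:30 (invert busy blocks within the working day).
Kavya free: 06:45-17:15, 17:45-18:00.
Yara free: 06:00-16:30, 17:45-18:00 (invert busy blocks within the working day).
Tomás free: 06:00-15:00 (invert busy blocks within the working day).
Keanu free: 08:00-12:30, 13:30-16:00 (invert busy blocks within the working day).
Wiremu free: 06:00-16:30 (invert busy blocks within the working day).
Oliver, Ana, Yara, Tomás, and Wiremu can make the full 06:30-08:00 slot — that's 5.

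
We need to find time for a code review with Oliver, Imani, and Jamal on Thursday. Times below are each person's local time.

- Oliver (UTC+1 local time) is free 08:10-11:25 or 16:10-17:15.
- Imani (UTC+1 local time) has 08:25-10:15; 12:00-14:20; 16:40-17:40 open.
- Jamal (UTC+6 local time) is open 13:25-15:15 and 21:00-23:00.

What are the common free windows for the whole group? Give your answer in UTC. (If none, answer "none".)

07:25-09:15, 15:40-16:15

Oliver in UTC: 07:10-10:25, 15:10-16:15 (subtract 1h to convert from UTC+1).
Imani in UTC: 07:25-09:15, 11:00-13:20, 15:40-16:40 (subtract 1h to convert from UTC+1).
Jamal in UTC: 07:25-09:15, 15:00-17:00 (subtract 6h to convert from UTC+6).
Oliver ∩ Imani: 07:25-09:15, 15:40-16:15.
Oliver ∩ Imani ∩ Jamal: 07:25-09:15, 15:40-16:15.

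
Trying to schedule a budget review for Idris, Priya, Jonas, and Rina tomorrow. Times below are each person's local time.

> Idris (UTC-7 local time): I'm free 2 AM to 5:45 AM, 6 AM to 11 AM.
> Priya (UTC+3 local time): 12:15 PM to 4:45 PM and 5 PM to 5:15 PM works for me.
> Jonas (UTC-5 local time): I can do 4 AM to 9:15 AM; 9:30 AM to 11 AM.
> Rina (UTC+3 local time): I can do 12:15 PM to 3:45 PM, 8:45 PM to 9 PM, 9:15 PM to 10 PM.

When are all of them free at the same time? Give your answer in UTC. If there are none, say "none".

09:15-12:45

Idris in UTC: 09:00-12:45, 13:00-18:00 (add 7h to convert from UTC-7).
Priya in UTC: 09:15-13:45, 14:00-14:15 (subtract 3h to convert from UTC+3).
Jonas in UTC: 09:00-14:15, 14:30-16:00 (add 5h to convert from UTC-5).
Rina in UTC: 09:15-12:45, 17:45-18:00, 18:15-19:00 (subtract 3h to convert from UTC+3).
Idris ∩ Priya: 09:15-12:45, 13:00-13:45, 14:00-14:15.
Idris ∩ Priya ∩ Jonas: 09:15-12:45, 13:00-13:45, 14:00-14:15.
Idris ∩ Priya ∩ Jonas ∩ Rina: 09:15-12:45.
Those are the intersection windows.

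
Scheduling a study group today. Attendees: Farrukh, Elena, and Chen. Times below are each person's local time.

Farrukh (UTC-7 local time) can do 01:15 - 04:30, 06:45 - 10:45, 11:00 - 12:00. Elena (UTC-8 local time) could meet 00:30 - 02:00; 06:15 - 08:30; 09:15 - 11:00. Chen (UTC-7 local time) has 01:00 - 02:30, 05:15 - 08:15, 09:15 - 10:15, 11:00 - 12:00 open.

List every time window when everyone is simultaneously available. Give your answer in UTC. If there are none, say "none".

Farrukh in UTC: 08:15-11:30, 13:45-17:45, 18:00-19:00 (add 7h to convert from UTC-7).
Elena in UTC: 08:30-10:00, 14:15-16:30, 17:15-19:00 (add 8h to convert from UTC-8).
Chen in UTC: 08:00-09:30, 12:15-15:15, 16:15-17:15, 18:00-19:00 (add 7h to convert from UTC-7).
Farrukh ∩ Elena: 08:30-10:00, 14:15-16:30, 17:15-17:45, 18:00-19:00.
Farrukh ∩ Elena ∩ Chen: 08:30-09:30, 14:15-15:15, 16:15-16:30, 18:00-19:00.

08:30-09:30, 14:15-15:15, 16:15-16:30, 18:00-19:00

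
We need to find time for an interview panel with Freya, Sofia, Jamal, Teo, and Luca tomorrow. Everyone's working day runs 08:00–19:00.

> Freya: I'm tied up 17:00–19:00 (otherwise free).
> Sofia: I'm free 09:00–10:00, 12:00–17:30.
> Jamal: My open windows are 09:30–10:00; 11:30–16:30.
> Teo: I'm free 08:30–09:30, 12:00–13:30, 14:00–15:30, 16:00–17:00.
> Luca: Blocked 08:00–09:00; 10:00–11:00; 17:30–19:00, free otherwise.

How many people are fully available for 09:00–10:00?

Freya free: 08:00-17:00 (invert busy blocks within the working day).
Sofia free: 09:00-10:00, 12:00-17:30.
Jamal free: 09:30-10:00, 11:30-16:30.
Teo free: 08:30-09:30, 12:00-13:30, 14:00-15:30, 16:00-17:00.
Luca free: 09:00-10:00, 11:00-17:30 (invert busy blocks within the working day).
Freya, Sofia, and Luca can make the full 09:00-10:00 slot — that's 3.

3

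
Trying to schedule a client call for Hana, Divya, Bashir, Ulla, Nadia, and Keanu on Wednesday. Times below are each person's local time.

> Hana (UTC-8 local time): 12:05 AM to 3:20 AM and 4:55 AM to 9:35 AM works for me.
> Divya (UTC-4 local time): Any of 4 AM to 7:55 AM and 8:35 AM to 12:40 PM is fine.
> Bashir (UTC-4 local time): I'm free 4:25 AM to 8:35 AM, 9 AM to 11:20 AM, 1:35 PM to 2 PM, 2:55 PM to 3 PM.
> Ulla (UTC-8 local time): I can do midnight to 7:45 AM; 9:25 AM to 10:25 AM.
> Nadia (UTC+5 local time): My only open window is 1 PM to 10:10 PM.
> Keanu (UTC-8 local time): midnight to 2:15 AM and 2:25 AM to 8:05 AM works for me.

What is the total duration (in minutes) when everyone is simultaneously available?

305

Hana in UTC: 08:05-11:20, 12:55-17:35 (add 8h to convert from UTC-8).
Divya in UTC: 08:00-11:55, 12:35-16:40 (add 4h to convert from UTC-4).
Bashir in UTC: 08:25-12:35, 13:00-15:20, 17:35-18:00, 18:55-19:00 (add 4h to convert from UTC-4).
Ulla in UTC: 08:00-15:45, 17:25-18:25 (add 8h to convert from UTC-8).
Nadia in UTC: 08:00-17:10 (subtract 5h to convert from UTC+5).
Keanu in UTC: 08:00-10:15, 10:25-16:05 (add 8h to convert from UTC-8).
Hana ∩ Divya: 08:05-11:20, 12:55-16:40.
Hana ∩ Divya ∩ Bashir: 08:25-11:20, 13:00-15:20.
Hana ∩ Divya ∩ Bashir ∩ Ulla: 08:25-11:20, 13:00-15:20.
Hana ∩ Divya ∩ Bashir ∩ Ulla ∩ Nadia: 08:25-11:20, 13:00-15:20.
Hana ∩ Divya ∩ Bashir ∩ Ulla ∩ Nadia ∩ Keanu: 08:25-10:15, 10:25-11:20, 13:00-15:20.
Those are the intersection windows.
Summing the common windows: 110 + 55 + 140 = 305 minutes.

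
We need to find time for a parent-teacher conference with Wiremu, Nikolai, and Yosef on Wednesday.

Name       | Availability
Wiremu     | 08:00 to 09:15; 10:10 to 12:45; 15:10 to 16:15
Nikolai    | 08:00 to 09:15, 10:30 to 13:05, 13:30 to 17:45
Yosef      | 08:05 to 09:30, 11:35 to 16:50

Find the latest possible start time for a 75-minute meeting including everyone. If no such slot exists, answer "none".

none

Wiremu ∩ Nikolai: 08:00-09:15, 10:30-12:45, 15:10-16:15.
Wiremu ∩ Nikolai ∩ Yosef: 08:05-09:15, 11:35-12:45, 15:10-16:15.
No common window is at least 75 minutes long.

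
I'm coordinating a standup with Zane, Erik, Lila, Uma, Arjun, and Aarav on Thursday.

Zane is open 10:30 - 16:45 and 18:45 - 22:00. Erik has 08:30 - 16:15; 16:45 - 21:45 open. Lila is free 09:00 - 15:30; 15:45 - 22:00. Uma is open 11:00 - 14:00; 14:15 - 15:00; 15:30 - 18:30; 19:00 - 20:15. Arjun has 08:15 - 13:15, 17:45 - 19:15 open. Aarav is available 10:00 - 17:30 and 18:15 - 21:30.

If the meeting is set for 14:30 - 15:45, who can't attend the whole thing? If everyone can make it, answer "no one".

Arjun, Lila, Uma

Zane: free for 14:30-15:45. Erik: free for 14:30-15:45. Lila: not fully free for 14:30-15:45. Uma: not fully free for 14:30-15:45. Arjun: not fully free for 14:30-15:45. Aarav: free for 14:30-15:45.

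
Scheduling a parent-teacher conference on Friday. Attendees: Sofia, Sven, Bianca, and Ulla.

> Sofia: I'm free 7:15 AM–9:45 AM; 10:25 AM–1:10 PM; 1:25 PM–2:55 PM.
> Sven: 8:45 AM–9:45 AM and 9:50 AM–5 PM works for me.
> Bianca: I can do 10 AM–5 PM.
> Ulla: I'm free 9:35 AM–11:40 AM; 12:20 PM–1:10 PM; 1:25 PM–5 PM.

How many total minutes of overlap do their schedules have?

215

Sofia ∩ Sven: 08:45-09:45, 10:25-13:10, 13:25-14:55.
Sofia ∩ Sven ∩ Bianca: 10:25-13:10, 13:25-14:55.
Sofia ∩ Sven ∩ Bianca ∩ Ulla: 10:25-11:40, 12:20-13:10, 13:25-14:55.
Summing the common windows: 75 + 50 + 90 = 215 minutes.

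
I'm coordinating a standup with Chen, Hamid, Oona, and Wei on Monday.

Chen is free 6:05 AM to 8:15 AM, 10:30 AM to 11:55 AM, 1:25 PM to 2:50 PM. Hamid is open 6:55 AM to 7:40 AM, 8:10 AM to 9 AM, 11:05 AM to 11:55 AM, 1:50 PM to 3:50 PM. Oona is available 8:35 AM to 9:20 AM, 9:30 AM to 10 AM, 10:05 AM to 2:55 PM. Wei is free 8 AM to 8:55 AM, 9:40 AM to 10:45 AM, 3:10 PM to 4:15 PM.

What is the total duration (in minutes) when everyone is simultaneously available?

Chen ∩ Hamid: 06:55-07:40, 08:10-08:15, 11:05-11:55, 13:50-14:50.
Chen ∩ Hamid ∩ Oona: 11:05-11:55, 13:50-14:50.
Chen ∩ Hamid ∩ Oona ∩ Wei: ∅.
There is no time when everyone is free.
There is no common window, so the total is 0 minutes.

0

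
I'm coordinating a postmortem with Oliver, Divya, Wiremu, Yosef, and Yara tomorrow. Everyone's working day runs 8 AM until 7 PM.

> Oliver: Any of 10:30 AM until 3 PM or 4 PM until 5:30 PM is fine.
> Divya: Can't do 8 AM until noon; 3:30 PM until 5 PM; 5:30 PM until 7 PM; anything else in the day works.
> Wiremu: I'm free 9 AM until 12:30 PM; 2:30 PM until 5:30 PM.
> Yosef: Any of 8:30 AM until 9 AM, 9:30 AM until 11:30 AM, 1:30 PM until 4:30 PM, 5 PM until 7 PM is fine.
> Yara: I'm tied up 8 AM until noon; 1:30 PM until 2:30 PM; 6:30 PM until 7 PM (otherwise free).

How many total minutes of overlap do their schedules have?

60

Oliver free: 10:30-15:00, 16:00-17:30.
Divya free: 12:00-15:30, 17:00-17:30 (invert busy blocks within the working day).
Wiremu free: 09:00-12:30, 14:30-17:30.
Yosef free: 08:30-09:00, 09:30-11:30, 13:30-16:30, 17:00-19:00.
Yara free: 12:00-13:30, 14:30-18:30 (invert busy blocks within the working day).
Oliver ∩ Divya: 12:00-15:00, 17:00-17:30.
Oliver ∩ Divya ∩ Wiremu: 12:00-12:30, 14:30-15:00, 17:00-17:30.
Oliver ∩ Divya ∩ Wiremu ∩ Yosef: 14:30-15:00, 17:00-17:30.
Oliver ∩ Divya ∩ Wiremu ∩ Yosef ∩ Yara: 14:30-15:00, 17:00-17:30.
Those are the intersection windows.
Summing the common windows: 30 + 30 = 60 minutes.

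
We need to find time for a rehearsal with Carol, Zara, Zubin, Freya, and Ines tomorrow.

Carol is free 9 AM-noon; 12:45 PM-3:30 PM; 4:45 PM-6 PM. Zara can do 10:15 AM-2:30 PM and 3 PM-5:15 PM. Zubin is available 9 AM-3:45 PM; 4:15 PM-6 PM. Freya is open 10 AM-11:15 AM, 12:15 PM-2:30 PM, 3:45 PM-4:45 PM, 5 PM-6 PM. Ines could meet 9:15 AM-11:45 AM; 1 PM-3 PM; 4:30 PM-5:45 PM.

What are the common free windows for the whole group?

10:15-11:15, 13:00-14:30, 17:00-17:15

Carol ∩ Zara: 10:15-12:00, 12:45-14:30, 15:00-15:30, 16:45-17:15.
Carol ∩ Zara ∩ Zubin: 10:15-12:00, 12:45-14:30, 15:00-15:30, 16:45-17:15.
Carol ∩ Zara ∩ Zubin ∩ Freya: 10:15-11:15, 12:45-14:30, 17:00-17:15.
Carol ∩ Zara ∩ Zubin ∩ Freya ∩ Ines: 10:15-11:15, 13:00-14:30, 17:00-17:15.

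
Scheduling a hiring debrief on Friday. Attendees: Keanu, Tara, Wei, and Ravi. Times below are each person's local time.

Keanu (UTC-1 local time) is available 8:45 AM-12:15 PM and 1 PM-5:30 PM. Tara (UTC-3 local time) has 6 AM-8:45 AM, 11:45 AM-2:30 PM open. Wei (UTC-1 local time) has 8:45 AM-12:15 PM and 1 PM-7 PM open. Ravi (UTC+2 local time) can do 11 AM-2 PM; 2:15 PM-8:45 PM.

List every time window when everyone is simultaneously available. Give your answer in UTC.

09:45-11:45, 14:45-17:30

Keanu in UTC: 09:45-13:15, 14:00-18:30 (add 1h to convert from UTC-1).
Tara in UTC: 09:00-11:45, 14:45-17:30 (add 3h to convert from UTC-3).
Wei in UTC: 09:45-13:15, 14:00-20:00 (add 1h to convert from UTC-1).
Ravi in UTC: 09:00-12:00, 12:15-18:45 (subtract 2h to convert from UTC+2).
Keanu ∩ Tara: 09:45-11:45, 14:45-17:30.
Keanu ∩ Tara ∩ Wei: 09:45-11:45, 14:45-17:30.
Keanu ∩ Tara ∩ Wei ∩ Ravi: 09:45-11:45, 14:45-17:30.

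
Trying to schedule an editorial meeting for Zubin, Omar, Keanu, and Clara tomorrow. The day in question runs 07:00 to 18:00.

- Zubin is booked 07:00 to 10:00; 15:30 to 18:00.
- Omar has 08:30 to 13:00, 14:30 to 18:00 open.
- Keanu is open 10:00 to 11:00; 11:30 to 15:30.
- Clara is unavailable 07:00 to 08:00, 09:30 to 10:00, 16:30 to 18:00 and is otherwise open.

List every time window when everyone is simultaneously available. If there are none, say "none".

10:00-11:00, 11:30-13:00, 14:30-15:30

Zubin free: 10:00-15:30 (invert busy blocks within the working day).
Omar free: 08:30-13:00, 14:30-18:00.
Keanu free: 10:00-11:00, 11:30-15:30.
Clara free: 08:00-09:30, 10:00-16:30 (invert busy blocks within the working day).
Zubin ∩ Omar: 10:00-13:00, 14:30-15:30.
Zubin ∩ Omar ∩ Keanu: 10:00-11:00, 11:30-13:00, 14:30-15:30.
Zubin ∩ Omar ∩ Keanu ∩ Clara: 10:00-11:00, 11:30-13:00, 14:30-15:30.
So the common availability across everyone is 10:00-11:00, 11:30-13:00, 14:30-15:30.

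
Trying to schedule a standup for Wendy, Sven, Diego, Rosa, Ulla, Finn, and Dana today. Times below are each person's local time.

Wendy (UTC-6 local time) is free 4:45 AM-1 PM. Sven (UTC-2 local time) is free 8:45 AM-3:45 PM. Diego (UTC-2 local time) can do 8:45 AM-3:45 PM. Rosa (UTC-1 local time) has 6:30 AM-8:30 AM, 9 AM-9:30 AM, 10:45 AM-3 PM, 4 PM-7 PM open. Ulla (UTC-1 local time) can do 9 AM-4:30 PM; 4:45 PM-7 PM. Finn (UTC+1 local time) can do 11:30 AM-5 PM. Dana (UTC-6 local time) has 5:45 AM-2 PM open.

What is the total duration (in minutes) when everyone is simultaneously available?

255

Wendy in UTC: 10:45-19:00 (add 6h to convert from UTC-6).
Sven in UTC: 10:45-17:45 (add 2h to convert from UTC-2).
Diego in UTC: 10:45-17:45 (add 2h to convert from UTC-2).
Rosa in UTC: 07:30-09:30, 10:00-10:30, 11:45-16:00, 17:00-20:00 (add 1h to convert from UTC-1).
Ulla in UTC: 10:00-17:30, 17:45-20:00 (add 1h to convert from UTC-1).
Finn in UTC: 10:30-16:00 (subtract 1h to convert from UTC+1).
Dana in UTC: 11:45-20:00 (add 6h to convert from UTC-6).
Wendy ∩ Sven: 10:45-17:45.
Wendy ∩ Sven ∩ Diego: 10:45-17:45.
Wendy ∩ Sven ∩ Diego ∩ Rosa: 11:45-16:00, 17:00-17:45.
Wendy ∩ Sven ∩ Diego ∩ Rosa ∩ Ulla: 11:45-16:00, 17:00-17:30.
Wendy ∩ Sven ∩ Diego ∩ Rosa ∩ Ulla ∩ Finn: 11:45-16:00.
Wendy ∩ Sven ∩ Diego ∩ Rosa ∩ Ulla ∩ Finn ∩ Dana: 11:45-16:00.
That's a single block of 255 minutes.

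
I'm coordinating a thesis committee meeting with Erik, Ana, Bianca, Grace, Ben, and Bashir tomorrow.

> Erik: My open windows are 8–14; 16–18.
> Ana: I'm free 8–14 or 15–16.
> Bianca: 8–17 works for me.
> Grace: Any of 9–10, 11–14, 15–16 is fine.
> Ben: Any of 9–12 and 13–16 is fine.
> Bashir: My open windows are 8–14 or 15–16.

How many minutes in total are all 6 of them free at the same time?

Erik ∩ Ana: 08:00-14:00.
Erik ∩ Ana ∩ Bianca: 08:00-14:00.
Erik ∩ Ana ∩ Bianca ∩ Grace: 09:00-10:00, 11:00-14:00.
Erik ∩ Ana ∩ Bianca ∩ Grace ∩ Ben: 09:00-10:00, 11:00-12:00, 13:00-14:00.
Erik ∩ Ana ∩ Bianca ∩ Grace ∩ Ben ∩ Bashir: 09:00-10:00, 11:00-12:00, 13:00-14:00.
Summing the common windows: 60 + 60 + 60 = 180 minutes.

180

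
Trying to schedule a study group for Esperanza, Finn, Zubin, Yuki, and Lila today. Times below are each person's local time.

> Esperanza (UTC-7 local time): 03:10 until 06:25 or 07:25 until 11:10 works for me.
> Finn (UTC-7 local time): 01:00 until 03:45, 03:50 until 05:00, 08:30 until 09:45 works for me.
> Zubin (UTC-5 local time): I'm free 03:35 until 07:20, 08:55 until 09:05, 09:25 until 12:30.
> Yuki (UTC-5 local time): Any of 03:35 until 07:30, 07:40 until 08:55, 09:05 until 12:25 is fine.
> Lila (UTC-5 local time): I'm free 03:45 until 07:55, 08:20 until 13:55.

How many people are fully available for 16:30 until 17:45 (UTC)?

Esperanza in UTC: 10:10-13:25, 14:25-18:10 (add 7h to convert from UTC-7).
Finn in UTC: 08:00-10:45, 10:50-12:00, 15:30-16:45 (add 7h to convert from UTC-7).
Zubin in UTC: 08:35-12:20, 13:55-14:05, 14:25-17:30 (add 5h to convert from UTC-5).
Yuki in UTC: 08:35-12:30, 12:40-13:55, 14:05-17:25 (add 5h to convert from UTC-5).
Lila in UTC: 08:45-12:55, 13:20-18:55 (add 5h to convert from UTC-5).
Esperanza and Lila can make the full 16:30-17:45 slot — that's 2.

2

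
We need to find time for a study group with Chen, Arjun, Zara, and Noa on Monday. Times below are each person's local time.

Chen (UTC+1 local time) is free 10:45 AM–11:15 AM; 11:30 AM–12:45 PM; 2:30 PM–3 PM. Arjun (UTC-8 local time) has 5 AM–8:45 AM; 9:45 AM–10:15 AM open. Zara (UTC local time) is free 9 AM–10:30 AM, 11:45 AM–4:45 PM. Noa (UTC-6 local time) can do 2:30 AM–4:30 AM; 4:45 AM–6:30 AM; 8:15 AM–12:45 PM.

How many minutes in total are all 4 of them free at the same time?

Chen in UTC: 09:45-10:15, 10:30-11:45, 13:30-14:00 (subtract 1h to convert from UTC+1).
Arjun in UTC: 13:00-16:45, 17:45-18:15 (add 8h to convert from UTC-8).
Zara in UTC: 09:00-10:30, 11:45-16:45.
Noa in UTC: 08:30-10:30, 10:45-12:30, 14:15-18:45 (add 6h to convert from UTC-6).
Chen ∩ Arjun: 13:30-14:00.
Chen ∩ Arjun ∩ Zara: 13:30-14:00.
Chen ∩ Arjun ∩ Zara ∩ Noa: ∅.
There is no time when everyone is free.
There is no common window, so the total is 0 minutes.

0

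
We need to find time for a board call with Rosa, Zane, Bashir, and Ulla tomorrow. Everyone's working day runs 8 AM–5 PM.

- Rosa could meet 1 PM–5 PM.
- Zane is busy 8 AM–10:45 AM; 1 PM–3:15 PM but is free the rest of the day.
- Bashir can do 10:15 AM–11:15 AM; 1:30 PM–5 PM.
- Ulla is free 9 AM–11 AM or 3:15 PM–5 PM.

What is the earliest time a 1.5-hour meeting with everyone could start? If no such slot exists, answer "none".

15:15

Rosa free: 13:00-17:00.
Zane free: 10:45-13:00, 15:15-17:00 (invert busy blocks within the working day).
Bashir free: 10:15-11:15, 13:30-17:00.
Ulla free: 09:00-11:00, 15:15-17:00.
Rosa ∩ Zane: 15:15-17:00.
Rosa ∩ Zane ∩ Bashir: 15:15-17:00.
Rosa ∩ Zane ∩ Bashir ∩ Ulla: 15:15-17:00.
Those are the intersection windows.
The first common window of at least 90 minutes is 15:15-17:00, so the earliest start is 15:15.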